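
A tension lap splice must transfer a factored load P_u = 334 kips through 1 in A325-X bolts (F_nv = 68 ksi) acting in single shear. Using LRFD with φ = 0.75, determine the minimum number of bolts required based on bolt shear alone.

9 bolts

A_b = π·1²/4 = 0.7854 in².
Per-bolt design strength φR_n = 0.75 × 68 × 0.7854 × 1 = 40.06 kips.
n ≥ 334 / 40.06 = 8.338 → use 9 bolts.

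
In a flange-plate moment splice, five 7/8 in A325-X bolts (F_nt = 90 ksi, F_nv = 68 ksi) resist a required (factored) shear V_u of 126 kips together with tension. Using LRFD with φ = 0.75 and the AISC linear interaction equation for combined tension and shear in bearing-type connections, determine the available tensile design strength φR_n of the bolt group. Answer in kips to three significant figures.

97.1 kips

A_b = π·0.875²/4 = 0.6013 in²; f_rv = 126 / (5 × 0.6013) = 41.91 ksi.
F'_nt = 1.3 F_nt − (F_nt / φF_nv) f_rv = 1.3·90 − (90/(0.75·68))·41.91 = 43.05 ksi, capped at F_nt → F'_nt = 43.05 ksi.
R_n = F'_nt · A_b · n = 43.05 × 0.6013 × 5 = 129.4 kips.
Design strength φR_n = 0.75 × 129.4 = 97.1 kips.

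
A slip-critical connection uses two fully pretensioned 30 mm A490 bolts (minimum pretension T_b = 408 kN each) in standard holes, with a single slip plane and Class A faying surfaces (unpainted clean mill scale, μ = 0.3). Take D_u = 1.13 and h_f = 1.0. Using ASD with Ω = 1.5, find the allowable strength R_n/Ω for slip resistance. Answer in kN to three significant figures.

184 kN

R_n = μ · D_u · h_f · T_b · n_s · n_b = 0.3 × 1.13 × 1.0 × 408 × 1 × 2 = 276.6 kN.
Allowable strength R_n/Ω = 276.6 / 1.5 = 184 kN.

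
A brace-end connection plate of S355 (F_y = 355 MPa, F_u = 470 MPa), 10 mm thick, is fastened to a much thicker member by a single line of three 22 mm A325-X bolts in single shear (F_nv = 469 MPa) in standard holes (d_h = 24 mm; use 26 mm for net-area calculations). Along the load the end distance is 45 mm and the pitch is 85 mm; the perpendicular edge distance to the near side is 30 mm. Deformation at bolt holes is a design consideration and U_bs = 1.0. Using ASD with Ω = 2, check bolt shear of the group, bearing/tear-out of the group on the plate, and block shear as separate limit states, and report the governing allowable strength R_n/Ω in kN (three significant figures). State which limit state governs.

Bolt shear: A_b = π·22²/4 = 380.1 mm²; R_n = 469 × 380.1 × 3 × 1 / 1000 = 534.8 kN → 534.8 / 2 = 267 kN.
Bearing: edge l_c = 33, r_n = 186.1 kN; interior l_c = 61, r_n = 248.2 kN; R_n = 186.1 + 2·248.2 = 682.4 kN → 341 kN.
Block shear: A_gv = 2150, A_nv = 1500, A_nt = 170 mm²; R_n = min(0.6F_uA_nv, 0.6F_yA_gv) + U_bs·F_u·A_nt = 502.9 kN → 251 kN.
Block shear governs: 251 kN.

251 kN (block shear governs)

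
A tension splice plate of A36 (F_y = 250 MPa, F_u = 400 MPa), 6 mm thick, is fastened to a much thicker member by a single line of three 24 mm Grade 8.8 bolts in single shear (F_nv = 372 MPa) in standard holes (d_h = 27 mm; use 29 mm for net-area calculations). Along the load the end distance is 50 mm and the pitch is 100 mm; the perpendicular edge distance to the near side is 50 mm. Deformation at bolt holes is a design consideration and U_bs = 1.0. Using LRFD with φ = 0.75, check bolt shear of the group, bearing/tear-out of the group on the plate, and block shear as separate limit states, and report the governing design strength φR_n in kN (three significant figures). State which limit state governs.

Bolt shear: A_b = π·24²/4 = 452.4 mm²; R_n = 372 × 452.4 × 3 × 1 / 1000 = 504.9 kN → 0.75 × 504.9 = 379 kN.
Bearing: edge l_c = 36.5, r_n = 105.1 kN; interior l_c = 73, r_n = 138.2 kN; R_n = 105.1 + 2·138.2 = 381.6 kN → 286 kN.
Block shear: A_gv = 1500, A_nv = 1065, A_nt = 213 mm²; R_n = min(0.6F_uA_nv, 0.6F_yA_gv) + U_bs·F_u·A_nt = 310.2 kN → 233 kN.
Block shear governs: 233 kN.

233 kN (block shear governs)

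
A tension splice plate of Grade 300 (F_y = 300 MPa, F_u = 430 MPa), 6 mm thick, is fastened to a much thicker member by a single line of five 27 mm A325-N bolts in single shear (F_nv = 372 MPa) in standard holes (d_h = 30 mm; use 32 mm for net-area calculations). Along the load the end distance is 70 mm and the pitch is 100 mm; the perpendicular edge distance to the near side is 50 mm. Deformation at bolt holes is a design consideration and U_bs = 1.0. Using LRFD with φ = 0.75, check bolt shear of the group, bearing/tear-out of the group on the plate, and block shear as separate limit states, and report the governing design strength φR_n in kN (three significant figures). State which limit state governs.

Bolt shear: A_b = π·27²/4 = 572.6 mm²; R_n = 372 × 572.6 × 5 × 1 / 1000 = 1065 kN → 0.75 × 1065 = 799 kN.
Bearing: edge l_c = 55, r_n = 167.2 kN; interior l_c = 70, r_n = 167.2 kN; R_n = 167.2 + 4·167.2 = 835.9 kN → 627 kN.
Block shear: A_gv = 2820, A_nv = 1956, A_nt = 204 mm²; R_n = min(0.6F_uA_nv, 0.6F_yA_gv) + U_bs·F_u·A_nt = 592.4 kN → 444 kN.
Block shear governs: 444 kN.

444 kN (block shear governs)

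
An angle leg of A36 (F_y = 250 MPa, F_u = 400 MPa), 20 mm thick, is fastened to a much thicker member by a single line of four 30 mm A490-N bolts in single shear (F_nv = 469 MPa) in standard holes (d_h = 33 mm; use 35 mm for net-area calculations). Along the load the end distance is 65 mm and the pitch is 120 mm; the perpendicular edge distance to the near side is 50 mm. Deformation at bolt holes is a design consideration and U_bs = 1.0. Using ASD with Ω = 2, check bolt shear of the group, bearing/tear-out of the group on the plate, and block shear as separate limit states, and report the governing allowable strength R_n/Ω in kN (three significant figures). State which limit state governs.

Bolt shear: A_b = π·30²/4 = 706.9 mm²; R_n = 469 × 706.9 × 4 × 1 / 1000 = 1326 kN → 1326 / 2 = 663 kN.
Bearing: edge l_c = 48.5, r_n = 465.6 kN; interior l_c = 87, r_n = 576 kN; R_n = 465.6 + 3·576 = 2194 kN → 1100 kN.
Block shear: A_gv = 8500, A_nv = 6050, A_nt = 650 mm²; R_n = min(0.6F_uA_nv, 0.6F_yA_gv) + U_bs·F_u·A_nt = 1535 kN → 768 kN.
Bolt shear governs: 663 kN.

663 kN (bolt shear governs)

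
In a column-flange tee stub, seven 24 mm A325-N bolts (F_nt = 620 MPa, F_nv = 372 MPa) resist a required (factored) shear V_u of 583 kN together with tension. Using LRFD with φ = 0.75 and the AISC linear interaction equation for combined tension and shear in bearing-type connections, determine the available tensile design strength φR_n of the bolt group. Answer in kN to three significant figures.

A_b = π·24²/4 = 452.4 mm²; f_rv = 583 × 1000 / (7 × 452.4) = 184.1 MPa.
F'_nt = 1.3 F_nt − (F_nt / φF_nv) f_rv = 1.3·620 − (620/(0.75·372))·184.1 = 396.9 MPa, capped at F_nt → F'_nt = 396.9 MPa.
R_n = F'_nt · A_b · n = 396.9 × 452.4 × 7 / 1000 = 1257 kN.
Design strength φR_n = 0.75 × 1257 = 943 kN.

943 kN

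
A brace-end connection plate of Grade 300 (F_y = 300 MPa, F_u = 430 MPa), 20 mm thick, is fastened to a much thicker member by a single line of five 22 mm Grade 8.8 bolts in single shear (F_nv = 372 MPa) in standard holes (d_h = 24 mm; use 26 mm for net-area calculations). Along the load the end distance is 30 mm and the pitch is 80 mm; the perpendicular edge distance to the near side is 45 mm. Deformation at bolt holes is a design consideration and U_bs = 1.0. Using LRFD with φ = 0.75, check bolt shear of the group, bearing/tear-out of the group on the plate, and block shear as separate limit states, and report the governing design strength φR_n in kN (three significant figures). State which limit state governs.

Bolt shear: A_b = π·22²/4 = 380.1 mm²; R_n = 372 × 380.1 × 5 × 1 / 1000 = 707 kN → 0.75 × 707 = 530 kN.
Bearing: edge l_c = 18, r_n = 185.8 kN; interior l_c = 56, r_n = 454.1 kN; R_n = 185.8 + 4·454.1 = 2002 kN → 1500 kN.
Block shear: A_gv = 7000, A_nv = 4660, A_nt = 640 mm²; R_n = min(0.6F_uA_nv, 0.6F_yA_gv) + U_bs·F_u·A_nt = 1477 kN → 1110 kN.
Bolt shear governs: 530 kN.

530 kN (bolt shear governs)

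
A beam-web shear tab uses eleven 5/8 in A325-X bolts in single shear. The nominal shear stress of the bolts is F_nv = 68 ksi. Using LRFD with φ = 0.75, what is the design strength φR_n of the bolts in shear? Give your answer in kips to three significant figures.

A_b = π × 0.625² / 4 = 0.3068 in².
R_n = F_nv · A_b · n · n_s = 68 × 0.3068 × 11 × 1 = 229.5 kips.
Design strength φR_n = 0.75 × 229.5 = 172 kips.

172 kips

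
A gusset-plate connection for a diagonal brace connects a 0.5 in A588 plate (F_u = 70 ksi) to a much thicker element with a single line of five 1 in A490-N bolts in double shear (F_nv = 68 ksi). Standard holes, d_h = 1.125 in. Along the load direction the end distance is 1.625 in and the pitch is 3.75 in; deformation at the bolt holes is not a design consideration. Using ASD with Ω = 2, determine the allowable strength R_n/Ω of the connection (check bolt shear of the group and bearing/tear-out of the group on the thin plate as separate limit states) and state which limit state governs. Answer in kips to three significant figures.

Bolt shear: A_b = π·1²/4 = 0.7854 in²; R_n = 68 × 0.7854 × 5 × 2 = 534.1 kips → 534.1 / 2 = 267 kips.
Bearing (1.5 l_c t F_u ≤ 3.0 d t F_u): upper limit = 3.0·1·0.5·70 = 105 kips.
  Edge l_c = 1.625 − 1.125/2 = 1.062 → r_n = 55.78 kips; interior l_c = 3.75 − 1.125 = 2.625 → r_n = 105 kips.
  R_n,bearing = 1·55.78 + 4·105 = 475.8 kips → 475.8 / 2 = 238 kips.
Bearing governs: 238 kips.

238 kips (bearing governs)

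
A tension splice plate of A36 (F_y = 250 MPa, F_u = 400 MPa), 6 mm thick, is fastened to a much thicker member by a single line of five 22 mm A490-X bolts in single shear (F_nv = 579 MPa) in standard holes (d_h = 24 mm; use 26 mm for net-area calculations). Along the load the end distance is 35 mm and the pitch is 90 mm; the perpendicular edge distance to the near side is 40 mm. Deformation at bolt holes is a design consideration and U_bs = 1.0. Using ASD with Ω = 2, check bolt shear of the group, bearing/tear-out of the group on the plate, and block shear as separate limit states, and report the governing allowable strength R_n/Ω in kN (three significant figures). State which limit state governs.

Bolt shear: A_b = π·22²/4 = 380.1 mm²; R_n = 579 × 380.1 × 5 × 1 / 1000 = 1100 kN → 1100 / 2 = 550 kN.
Bearing: edge l_c = 23, r_n = 66.24 kN; interior l_c = 66, r_n = 126.7 kN; R_n = 66.24 + 4·126.7 = 573.1 kN → 287 kN.
Block shear: A_gv = 2370, A_nv = 1668, A_nt = 162 mm²; R_n = min(0.6F_uA_nv, 0.6F_yA_gv) + U_bs·F_u·A_nt = 420.3 kN → 210 kN.
Block shear governs: 210 kN.

210 kN (block shear governs)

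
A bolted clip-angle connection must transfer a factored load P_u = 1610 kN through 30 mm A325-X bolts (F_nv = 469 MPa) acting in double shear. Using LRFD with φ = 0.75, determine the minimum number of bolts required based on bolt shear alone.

A_b = π·30²/4 = 706.9 mm².
Per-bolt design strength φR_n = 0.75 × 469 × 706.9 × 2 / 1000 = 497.3 kN.
n ≥ 1610 / 497.3 = 3.238 → use 4 bolts.

4 bolts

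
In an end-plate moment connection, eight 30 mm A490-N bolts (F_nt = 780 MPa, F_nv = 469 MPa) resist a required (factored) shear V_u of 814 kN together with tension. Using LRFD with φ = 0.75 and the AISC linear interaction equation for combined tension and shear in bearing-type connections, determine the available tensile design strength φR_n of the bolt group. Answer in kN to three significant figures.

A_b = π·30²/4 = 706.9 mm²; f_rv = 814 × 1000 / (8 × 706.9) = 143.9 MPa.
F'_nt = 1.3 F_nt − (F_nt / φF_nv) f_rv = 1.3·780 − (780/(0.75·469))·143.9 = 694.8 MPa, capped at F_nt → F'_nt = 694.8 MPa.
R_n = F'_nt · A_b · n = 694.8 × 706.9 × 8 / 1000 = 3929 kN.
Design strength φR_n = 0.75 × 3929 = 2950 kN.

2950 kN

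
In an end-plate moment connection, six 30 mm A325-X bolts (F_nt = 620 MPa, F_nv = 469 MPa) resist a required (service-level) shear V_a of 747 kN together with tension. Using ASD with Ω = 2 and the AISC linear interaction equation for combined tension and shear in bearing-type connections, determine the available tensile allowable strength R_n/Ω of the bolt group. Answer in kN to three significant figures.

722 kN

A_b = π·30²/4 = 706.9 mm²; f_rv = 747 × 1000 / (6 × 706.9) = 176.1 MPa.
F'_nt = 1.3 F_nt − (Ω F_nt / F_nv) f_rv = 1.3·620 − (2·620/469)·176.1 = 340.3 MPa, capped at F_nt → F'_nt = 340.3 MPa.
R_n = F'_nt · A_b · n = 340.3 × 706.9 × 6 / 1000 = 1443 kN.
Allowable strength R_n/Ω = 1443 / 2 = 722 kN.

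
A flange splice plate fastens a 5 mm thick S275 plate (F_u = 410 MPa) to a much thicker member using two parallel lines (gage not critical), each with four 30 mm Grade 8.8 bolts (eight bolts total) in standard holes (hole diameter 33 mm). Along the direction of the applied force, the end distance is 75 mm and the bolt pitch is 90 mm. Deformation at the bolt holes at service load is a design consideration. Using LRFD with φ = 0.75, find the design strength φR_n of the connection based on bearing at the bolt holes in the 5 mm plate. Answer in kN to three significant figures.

Per bolt r_n = 1.2 l_c t F_u ≤ 2.4 d t F_u; upper limit = 2.4 × 30 × 5 × 410 / 1000 = 147.6 kN.
Edge bolt: l_c = 75 − 33/2 = 58.5 mm → 1.2 × 58.5 × 5 × 410 / 1000 = 143.9 → r_n = 143.9 kN.
Interior bolts: l_c = 90 − 33 = 57 mm → 1.2 × 57 × 5 × 410 / 1000 = 140.2 → r_n = 140.2 kN.
R_n = 2 × 143.9 + 6 × 140.2 = 1129 kN.
Design strength φR_n = 0.75 × 1129 = 847 kN.

847 kN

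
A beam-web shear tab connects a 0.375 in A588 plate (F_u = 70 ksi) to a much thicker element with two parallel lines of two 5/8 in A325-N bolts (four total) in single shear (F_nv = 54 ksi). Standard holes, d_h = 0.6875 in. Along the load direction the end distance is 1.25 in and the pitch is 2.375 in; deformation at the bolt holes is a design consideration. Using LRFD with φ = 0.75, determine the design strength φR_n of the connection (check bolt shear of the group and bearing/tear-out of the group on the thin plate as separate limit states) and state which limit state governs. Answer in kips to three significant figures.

49.7 kips (bolt shear governs)

Bolt shear: A_b = π·0.625²/4 = 0.3068 in²; R_n = 54 × 0.3068 × 4 × 1 = 66.27 kips → 0.75 × 66.27 = 49.7 kips.
Bearing (1.2 l_c t F_u ≤ 2.4 d t F_u): upper limit = 2.4·0.625·0.375·70 = 39.38 kips.
  Edge l_c = 1.25 − 0.6875/2 = 0.9062 → r_n = 28.55 kips; interior l_c = 2.375 − 0.6875 = 1.688 → r_n = 39.38 kips.
  R_n,bearing = 2·28.55 + 2·39.38 = 135.8 kips → 0.75 × 135.8 = 102 kips.
Bolt shear governs: 49.7 kips.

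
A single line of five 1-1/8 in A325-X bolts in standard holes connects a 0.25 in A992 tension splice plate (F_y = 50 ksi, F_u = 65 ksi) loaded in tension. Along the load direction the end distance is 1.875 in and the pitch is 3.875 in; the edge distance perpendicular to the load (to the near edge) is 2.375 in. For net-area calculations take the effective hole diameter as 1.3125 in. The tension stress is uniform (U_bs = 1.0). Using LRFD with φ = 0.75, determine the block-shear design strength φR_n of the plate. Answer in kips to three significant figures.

Shear plane L_v = 1.875 + 4·3.875 = 17.38 in; A_gv = 17.38 × 0.25 = 4.344 in².
A_nv = (17.38 − 4.5·1.3125) × 0.25 = 2.867 in².
A_nt = (2.375 − 0.5·1.3125) × 0.25 = 0.4297 in².
0.6 F_u A_nv = 111.8 kips; 0.6 F_y A_gv = 130.3 kips → shear rupture governs the shear term.
R_n = 111.8 + 1.0 × 65 × 0.4297 = 139.8 kips.
Design strength φR_n = 0.75 × 139.8 = 105 kips.

105 kips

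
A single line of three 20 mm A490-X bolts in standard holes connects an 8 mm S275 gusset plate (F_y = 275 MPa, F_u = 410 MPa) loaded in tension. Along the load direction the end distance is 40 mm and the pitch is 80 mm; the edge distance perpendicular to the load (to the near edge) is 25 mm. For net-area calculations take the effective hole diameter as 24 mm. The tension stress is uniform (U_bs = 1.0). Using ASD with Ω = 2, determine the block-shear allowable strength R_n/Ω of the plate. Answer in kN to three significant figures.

Shear plane L_v = 40 + 2·80 = 200 mm; A_gv = 200 × 8 = 1600 mm².
A_nv = (200 − 2.5·24) × 8 = 1120 mm².
A_nt = (25 − 0.5·24) × 8 = 104 mm².
0.6 F_u A_nv = 275.5 kN; 0.6 F_y A_gv = 264 kN → shear yielding governs the shear term.
R_n = 264 + 1.0 × 410 × 104 / 1000 = 306.6 kN.
Allowable strength R_n/Ω = 306.6 / 2 = 153 kN.

153 kN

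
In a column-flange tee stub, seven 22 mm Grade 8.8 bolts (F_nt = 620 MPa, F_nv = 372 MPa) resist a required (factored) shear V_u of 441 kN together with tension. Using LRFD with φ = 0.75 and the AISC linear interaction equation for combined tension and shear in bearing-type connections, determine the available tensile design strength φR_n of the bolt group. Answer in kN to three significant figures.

874 kN

A_b = π·22²/4 = 380.1 mm²; f_rv = 441 × 1000 / (7 × 380.1) = 165.7 MPa.
F'_nt = 1.3 F_nt − (F_nt / φF_nv) f_rv = 1.3·620 − (620/(0.75·372))·165.7 = 437.7 MPa, capped at F_nt → F'_nt = 437.7 MPa.
R_n = F'_nt · A_b · n = 437.7 × 380.1 × 7 / 1000 = 1165 kN.
Design strength φR_n = 0.75 × 1165 = 874 kN.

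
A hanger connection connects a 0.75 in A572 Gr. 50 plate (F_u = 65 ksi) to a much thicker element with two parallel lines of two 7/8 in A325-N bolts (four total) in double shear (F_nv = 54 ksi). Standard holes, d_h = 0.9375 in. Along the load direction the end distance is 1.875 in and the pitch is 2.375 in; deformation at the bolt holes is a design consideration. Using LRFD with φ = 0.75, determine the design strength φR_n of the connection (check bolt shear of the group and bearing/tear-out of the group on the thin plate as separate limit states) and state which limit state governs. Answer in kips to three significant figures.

195 kips (bolt shear governs)

Bolt shear: A_b = π·0.875²/4 = 0.6013 in²; R_n = 54 × 0.6013 × 4 × 2 = 259.8 kips → 0.75 × 259.8 = 195 kips.
Bearing (1.2 l_c t F_u ≤ 2.4 d t F_u): upper limit = 2.4·0.875·0.75·65 = 102.4 kips.
  Edge l_c = 1.875 − 0.9375/2 = 1.406 → r_n = 82.27 kips; interior l_c = 2.375 − 0.9375 = 1.438 → r_n = 84.09 kips.
  R_n,bearing = 2·82.27 + 2·84.09 = 332.7 kips → 0.75 × 332.7 = 250 kips.
Bolt shear governs: 195 kips.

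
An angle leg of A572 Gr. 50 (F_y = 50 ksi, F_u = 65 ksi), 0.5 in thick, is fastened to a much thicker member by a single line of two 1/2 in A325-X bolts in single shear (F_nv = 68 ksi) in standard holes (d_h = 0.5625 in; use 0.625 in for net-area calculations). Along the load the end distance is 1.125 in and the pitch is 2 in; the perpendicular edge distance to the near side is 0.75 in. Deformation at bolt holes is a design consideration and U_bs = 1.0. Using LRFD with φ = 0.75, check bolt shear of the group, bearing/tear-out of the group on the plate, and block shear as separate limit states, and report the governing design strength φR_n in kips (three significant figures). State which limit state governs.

20 kips (bolt shear governs)

Bolt shear: A_b = π·0.5²/4 = 0.1963 in²; R_n = 68 × 0.1963 × 2 × 1 = 26.7 kips → 0.75 × 26.7 = 20 kips.
Bearing: edge l_c = 0.8438, r_n = 32.91 kips; interior l_c = 1.438, r_n = 39 kips; R_n = 32.91 + 1·39 = 71.91 kips → 53.9 kips.
Block shear: A_gv = 1.562, A_nv = 1.094, A_nt = 0.2188 in²; R_n = min(0.6F_uA_nv, 0.6F_yA_gv) + U_bs·F_u·A_nt = 56.88 kips → 42.7 kips.
Bolt shear governs: 20 kips.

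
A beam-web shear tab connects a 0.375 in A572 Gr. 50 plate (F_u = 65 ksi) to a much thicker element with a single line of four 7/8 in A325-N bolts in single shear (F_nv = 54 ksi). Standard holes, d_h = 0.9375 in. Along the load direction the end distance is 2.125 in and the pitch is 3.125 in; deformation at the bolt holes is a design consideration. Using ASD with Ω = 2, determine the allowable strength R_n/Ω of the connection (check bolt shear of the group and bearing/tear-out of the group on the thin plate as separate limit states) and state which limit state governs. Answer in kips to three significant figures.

Bolt shear: A_b = π·0.875²/4 = 0.6013 in²; R_n = 54 × 0.6013 × 4 × 1 = 129.9 kips → 129.9 / 2 = 64.9 kips.
Bearing (1.2 l_c t F_u ≤ 2.4 d t F_u): upper limit = 2.4·0.875·0.375·65 = 51.19 kips.
  Edge l_c = 2.125 − 0.9375/2 = 1.656 → r_n = 48.45 kips; interior l_c = 3.125 − 0.9375 = 2.188 → r_n = 51.19 kips.
  R_n,bearing = 1·48.45 + 3·51.19 = 202 kips → 202 / 2 = 101 kips.
Bolt shear governs: 64.9 kips.

64.9 kips (bolt shear governs)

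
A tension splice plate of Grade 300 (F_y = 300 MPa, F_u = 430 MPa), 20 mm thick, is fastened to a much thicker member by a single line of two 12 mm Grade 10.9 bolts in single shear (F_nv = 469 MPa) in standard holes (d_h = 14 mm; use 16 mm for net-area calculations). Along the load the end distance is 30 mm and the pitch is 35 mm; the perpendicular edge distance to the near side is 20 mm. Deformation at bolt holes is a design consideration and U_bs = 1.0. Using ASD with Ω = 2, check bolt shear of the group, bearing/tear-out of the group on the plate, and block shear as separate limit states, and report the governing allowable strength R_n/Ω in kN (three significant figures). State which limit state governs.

53 kN (bolt shear governs)

Bolt shear: A_b = π·12²/4 = 113.1 mm²; R_n = 469 × 113.1 × 2 × 1 / 1000 = 106.1 kN → 106.1 / 2 = 53 kN.
Bearing: edge l_c = 23, r_n = 237.4 kN; interior l_c = 21, r_n = 216.7 kN; R_n = 237.4 + 1·216.7 = 454.1 kN → 227 kN.
Block shear: A_gv = 1300, A_nv = 820, A_nt = 240 mm²; R_n = min(0.6F_uA_nv, 0.6F_yA_gv) + U_bs·F_u·A_nt = 314.8 kN → 157 kN.
Bolt shear governs: 53 kN.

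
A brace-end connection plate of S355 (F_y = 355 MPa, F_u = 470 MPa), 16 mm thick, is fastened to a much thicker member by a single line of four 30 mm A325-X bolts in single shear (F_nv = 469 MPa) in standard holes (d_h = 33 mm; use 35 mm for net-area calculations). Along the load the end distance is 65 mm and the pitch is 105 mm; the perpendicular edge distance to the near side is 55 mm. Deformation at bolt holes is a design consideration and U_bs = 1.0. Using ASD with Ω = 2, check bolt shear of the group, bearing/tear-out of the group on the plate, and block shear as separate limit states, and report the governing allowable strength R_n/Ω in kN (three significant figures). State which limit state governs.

663 kN (bolt shear governs)

Bolt shear: A_b = π·30²/4 = 706.9 mm²; R_n = 469 × 706.9 × 4 × 1 / 1000 = 1326 kN → 1326 / 2 = 663 kN.
Bearing: edge l_c = 48.5, r_n = 437.7 kN; interior l_c = 72, r_n = 541.4 kN; R_n = 437.7 + 3·541.4 = 2062 kN → 1030 kN.
Block shear: A_gv = 6080, A_nv = 4120, A_nt = 600 mm²; R_n = min(0.6F_uA_nv, 0.6F_yA_gv) + U_bs·F_u·A_nt = 1444 kN → 722 kN.
Bolt shear governs: 663 kN.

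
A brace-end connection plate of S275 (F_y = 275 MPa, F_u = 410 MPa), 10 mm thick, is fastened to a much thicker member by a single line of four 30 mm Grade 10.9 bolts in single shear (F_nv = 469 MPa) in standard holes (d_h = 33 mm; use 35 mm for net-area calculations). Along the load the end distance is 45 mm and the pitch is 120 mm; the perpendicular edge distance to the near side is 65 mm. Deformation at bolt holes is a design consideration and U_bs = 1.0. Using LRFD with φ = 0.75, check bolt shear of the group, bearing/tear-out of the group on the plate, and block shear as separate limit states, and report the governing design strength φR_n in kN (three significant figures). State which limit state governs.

647 kN (block shear governs)

Bolt shear: A_b = π·30²/4 = 706.9 mm²; R_n = 469 × 706.9 × 4 × 1 / 1000 = 1326 kN → 0.75 × 1326 = 995 kN.
Bearing: edge l_c = 28.5, r_n = 140.2 kN; interior l_c = 87, r_n = 295.2 kN; R_n = 140.2 + 3·295.2 = 1026 kN → 769 kN.
Block shear: A_gv = 4050, A_nv = 2825, A_nt = 475 mm²; R_n = min(0.6F_uA_nv, 0.6F_yA_gv) + U_bs·F_u·A_nt = 863 kN → 647 kN.
Block shear governs: 647 kN.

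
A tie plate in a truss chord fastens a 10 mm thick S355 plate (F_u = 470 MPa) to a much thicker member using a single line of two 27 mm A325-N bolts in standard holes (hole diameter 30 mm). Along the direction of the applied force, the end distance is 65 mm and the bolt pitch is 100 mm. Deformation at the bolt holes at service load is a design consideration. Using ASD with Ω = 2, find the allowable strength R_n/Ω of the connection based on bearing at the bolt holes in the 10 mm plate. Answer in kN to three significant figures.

Per bolt r_n = 1.2 l_c t F_u ≤ 2.4 d t F_u; upper limit = 2.4 × 27 × 10 × 470 / 1000 = 304.6 kN.
Edge bolt: l_c = 65 − 30/2 = 50 mm → 1.2 × 50 × 10 × 470 / 1000 = 282 → r_n = 282 kN.
Interior bolts: l_c = 100 − 30 = 70 mm → 1.2 × 70 × 10 × 470 / 1000 = 394.8 → r_n = 304.6 kN.
R_n = 1 × 282 + 1 × 304.6 = 586.6 kN.
Allowable strength R_n/Ω = 586.6 / 2 = 293 kN.

293 kN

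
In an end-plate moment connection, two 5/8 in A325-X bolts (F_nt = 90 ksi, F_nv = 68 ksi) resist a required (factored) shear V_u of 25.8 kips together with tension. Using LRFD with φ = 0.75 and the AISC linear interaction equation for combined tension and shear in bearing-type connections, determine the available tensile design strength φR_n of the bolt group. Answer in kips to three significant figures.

A_b = π·0.625²/4 = 0.3068 in²; f_rv = 25.8 / (2 × 0.3068) = 42.05 ksi.
F'_nt = 1.3 F_nt − (F_nt / φF_nv) f_rv = 1.3·90 − (90/(0.75·68))·42.05 = 42.8 ksi, capped at F_nt → F'_nt = 42.8 ksi.
R_n = F'_nt · A_b · n = 42.8 × 0.3068 × 2 = 26.26 kips.
Design strength φR_n = 0.75 × 26.26 = 19.7 kips.

19.7 kips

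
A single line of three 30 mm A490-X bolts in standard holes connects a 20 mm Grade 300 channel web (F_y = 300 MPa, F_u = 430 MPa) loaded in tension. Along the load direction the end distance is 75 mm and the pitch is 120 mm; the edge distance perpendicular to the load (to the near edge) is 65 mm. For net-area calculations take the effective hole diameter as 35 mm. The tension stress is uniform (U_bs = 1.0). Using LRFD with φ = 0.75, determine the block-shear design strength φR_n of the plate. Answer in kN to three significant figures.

Shear plane L_v = 75 + 2·120 = 315 mm; A_gv = 315 × 20 = 6300 mm².
A_nv = (315 − 2.5·35) × 20 = 4550 mm².
A_nt = (65 − 0.5·35) × 20 = 950 mm².
0.6 F_u A_nv = 1174 kN; 0.6 F_y A_gv = 1134 kN → shear yielding governs the shear term.
R_n = 1134 + 1.0 × 430 × 950 / 1000 = 1542 kN.
Design strength φR_n = 0.75 × 1542 = 1160 kN.

1160 kN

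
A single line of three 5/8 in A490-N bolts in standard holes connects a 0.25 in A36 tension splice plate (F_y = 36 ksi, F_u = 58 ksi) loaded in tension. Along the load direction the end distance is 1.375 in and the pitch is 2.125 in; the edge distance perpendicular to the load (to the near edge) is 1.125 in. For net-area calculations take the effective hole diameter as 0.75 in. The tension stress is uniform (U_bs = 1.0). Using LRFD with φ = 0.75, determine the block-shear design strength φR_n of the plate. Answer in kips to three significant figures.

Shear plane L_v = 1.375 + 2·2.125 = 5.625 in; A_gv = 5.625 × 0.25 = 1.406 in².
A_nv = (5.625 − 2.5·0.75) × 0.25 = 0.9375 in².
A_nt = (1.125 − 0.5·0.75) × 0.25 = 0.1875 in².
0.6 F_u A_nv = 32.62 kips; 0.6 F_y A_gv = 30.37 kips → shear yielding governs the shear term.
R_n = 30.37 + 1.0 × 58 × 0.1875 = 41.25 kips.
Design strength φR_n = 0.75 × 41.25 = 30.9 kips.

30.9 kips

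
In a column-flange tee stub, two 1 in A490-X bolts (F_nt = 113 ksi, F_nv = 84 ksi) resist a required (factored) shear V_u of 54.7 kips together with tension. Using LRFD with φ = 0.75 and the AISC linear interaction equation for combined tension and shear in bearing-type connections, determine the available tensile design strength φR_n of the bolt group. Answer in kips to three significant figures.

A_b = π·1²/4 = 0.7854 in²; f_rv = 54.7 / (2 × 0.7854) = 34.82 ksi.
F'_nt = 1.3 F_nt − (F_nt / φF_nv) f_rv = 1.3·113 − (113/(0.75·84))·34.82 = 84.44 ksi, capped at F_nt → F'_nt = 84.44 ksi.
R_n = F'_nt · A_b · n = 84.44 × 0.7854 × 2 = 132.6 kips.
Design strength φR_n = 0.75 × 132.6 = 99.5 kips.

99.5 kips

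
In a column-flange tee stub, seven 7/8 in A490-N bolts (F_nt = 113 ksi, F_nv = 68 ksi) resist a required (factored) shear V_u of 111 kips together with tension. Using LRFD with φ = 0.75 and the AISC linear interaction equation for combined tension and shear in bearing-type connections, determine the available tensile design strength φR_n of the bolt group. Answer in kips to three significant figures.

A_b = π·0.875²/4 = 0.6013 in²; f_rv = 111 / (7 × 0.6013) = 26.37 ksi.
F'_nt = 1.3 F_nt − (F_nt / φF_nv) f_rv = 1.3·113 − (113/(0.75·68))·26.37 = 88.47 ksi, capped at F_nt → F'_nt = 88.47 ksi.
R_n = F'_nt · A_b · n = 88.47 × 0.6013 × 7 = 372.4 kips.
Design strength φR_n = 0.75 × 372.4 = 279 kips.

279 kips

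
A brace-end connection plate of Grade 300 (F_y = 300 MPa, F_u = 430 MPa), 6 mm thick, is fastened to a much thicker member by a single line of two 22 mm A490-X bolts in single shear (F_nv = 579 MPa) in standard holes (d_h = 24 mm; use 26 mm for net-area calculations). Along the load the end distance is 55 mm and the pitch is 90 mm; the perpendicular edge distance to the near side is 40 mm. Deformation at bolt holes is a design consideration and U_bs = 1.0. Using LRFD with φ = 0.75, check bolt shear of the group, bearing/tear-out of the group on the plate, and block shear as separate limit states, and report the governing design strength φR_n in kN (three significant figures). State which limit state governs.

Bolt shear: A_b = π·22²/4 = 380.1 mm²; R_n = 579 × 380.1 × 2 × 1 / 1000 = 440.2 kN → 0.75 × 440.2 = 330 kN.
Bearing: edge l_c = 43, r_n = 133.1 kN; interior l_c = 66, r_n = 136.2 kN; R_n = 133.1 + 1·136.2 = 269.4 kN → 202 kN.
Block shear: A_gv = 870, A_nv = 636, A_nt = 162 mm²; R_n = min(0.6F_uA_nv, 0.6F_yA_gv) + U_bs·F_u·A_nt = 226.3 kN → 170 kN.
Block shear governs: 170 kN.

170 kN (block shear governs)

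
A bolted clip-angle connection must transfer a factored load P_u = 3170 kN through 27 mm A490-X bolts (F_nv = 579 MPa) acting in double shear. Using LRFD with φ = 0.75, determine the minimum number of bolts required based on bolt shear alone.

A_b = π·27²/4 = 572.6 mm².
Per-bolt design strength φR_n = 0.75 × 579 × 572.6 × 2 / 1000 = 497.3 kN.
n ≥ 3170 / 497.3 = 6.375 → use 7 bolts.

7 bolts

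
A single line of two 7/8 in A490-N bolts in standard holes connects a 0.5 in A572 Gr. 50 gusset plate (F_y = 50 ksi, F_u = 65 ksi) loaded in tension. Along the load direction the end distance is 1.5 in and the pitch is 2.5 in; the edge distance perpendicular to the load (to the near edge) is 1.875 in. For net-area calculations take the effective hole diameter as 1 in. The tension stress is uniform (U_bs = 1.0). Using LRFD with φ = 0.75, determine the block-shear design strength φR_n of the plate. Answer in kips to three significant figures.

70.1 kips

Shear plane L_v = 1.5 + 1·2.5 = 4 in; A_gv = 4 × 0.5 = 2 in².
A_nv = (4 − 1.5·1) × 0.5 = 1.25 in².
A_nt = (1.875 − 0.5·1) × 0.5 = 0.6875 in².
0.6 F_u A_nv = 48.75 kips; 0.6 F_y A_gv = 60 kips → shear rupture governs the shear term.
R_n = 48.75 + 1.0 × 65 × 0.6875 = 93.44 kips.
Design strength φR_n = 0.75 × 93.44 = 70.1 kips.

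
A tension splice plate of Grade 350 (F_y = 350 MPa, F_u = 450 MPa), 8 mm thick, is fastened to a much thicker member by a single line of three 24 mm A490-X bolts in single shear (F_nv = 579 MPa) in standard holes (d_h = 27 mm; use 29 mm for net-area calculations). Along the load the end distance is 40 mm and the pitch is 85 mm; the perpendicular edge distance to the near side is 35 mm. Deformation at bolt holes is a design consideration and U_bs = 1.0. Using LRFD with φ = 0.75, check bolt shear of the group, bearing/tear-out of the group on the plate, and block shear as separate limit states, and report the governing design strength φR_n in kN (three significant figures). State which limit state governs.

Bolt shear: A_b = π·24²/4 = 452.4 mm²; R_n = 579 × 452.4 × 3 × 1 / 1000 = 785.8 kN → 0.75 × 785.8 = 589 kN.
Bearing: edge l_c = 26.5, r_n = 114.5 kN; interior l_c = 58, r_n = 207.4 kN; R_n = 114.5 + 2·207.4 = 529.2 kN → 397 kN.
Block shear: A_gv = 1680, A_nv = 1100, A_nt = 164 mm²; R_n = min(0.6F_uA_nv, 0.6F_yA_gv) + U_bs·F_u·A_nt = 370.8 kN → 278 kN.
Block shear governs: 278 kN.

278 kN (block shear governs)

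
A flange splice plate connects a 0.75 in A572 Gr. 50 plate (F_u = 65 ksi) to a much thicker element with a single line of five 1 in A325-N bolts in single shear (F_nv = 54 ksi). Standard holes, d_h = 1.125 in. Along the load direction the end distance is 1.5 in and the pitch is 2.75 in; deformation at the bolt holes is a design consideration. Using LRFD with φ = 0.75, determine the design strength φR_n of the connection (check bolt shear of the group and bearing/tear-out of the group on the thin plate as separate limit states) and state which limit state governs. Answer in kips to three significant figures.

159 kips (bolt shear governs)

Bolt shear: A_b = π·1²/4 = 0.7854 in²; R_n = 54 × 0.7854 × 5 × 1 = 212.1 kips → 0.75 × 212.1 = 159 kips.
Bearing (1.2 l_c t F_u ≤ 2.4 d t F_u): upper limit = 2.4·1·0.75·65 = 117 kips.
  Edge l_c = 1.5 − 1.125/2 = 0.9375 → r_n = 54.84 kips; interior l_c = 2.75 − 1.125 = 1.625 → r_n = 95.06 kips.
  R_n,bearing = 1·54.84 + 4·95.06 = 435.1 kips → 0.75 × 435.1 = 326 kips.
Bolt shear governs: 159 kips.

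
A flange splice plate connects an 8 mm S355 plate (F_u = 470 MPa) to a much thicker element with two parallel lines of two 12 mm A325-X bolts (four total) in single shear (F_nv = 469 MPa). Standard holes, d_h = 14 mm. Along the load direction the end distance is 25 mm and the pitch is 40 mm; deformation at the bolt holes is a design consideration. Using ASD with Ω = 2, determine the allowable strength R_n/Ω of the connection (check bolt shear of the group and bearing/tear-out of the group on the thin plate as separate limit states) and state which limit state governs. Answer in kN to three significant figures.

Bolt shear: A_b = π·12²/4 = 113.1 mm²; R_n = 469 × 113.1 × 4 × 1 / 1000 = 212.2 kN → 212.2 / 2 = 106 kN.
Bearing (1.2 l_c t F_u ≤ 2.4 d t F_u): upper limit = 2.4·12·8·470 / 1000 = 108.3 kN.
  Edge l_c = 25 − 14/2 = 18 → r_n = 81.22 kN; interior l_c = 40 − 14 = 26 → r_n = 108.3 kN.
  R_n,bearing = 2·81.22 + 2·108.3 = 379 kN → 379 / 2 = 190 kN.
Bolt shear governs: 106 kN.

106 kN (bolt shear governs)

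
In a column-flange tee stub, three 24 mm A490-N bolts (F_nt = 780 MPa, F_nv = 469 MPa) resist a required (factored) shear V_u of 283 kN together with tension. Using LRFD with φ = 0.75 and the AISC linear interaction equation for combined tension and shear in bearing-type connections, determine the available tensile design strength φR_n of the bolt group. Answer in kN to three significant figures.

A_b = π·24²/4 = 452.4 mm²; f_rv = 283 × 1000 / (3 × 452.4) = 208.5 MPa.
F'_nt = 1.3 F_nt − (F_nt / φF_nv) f_rv = 1.3·780 − (780/(0.75·469))·208.5 = 551.6 MPa, capped at F_nt → F'_nt = 551.6 MPa.
R_n = F'_nt · A_b · n = 551.6 × 452.4 × 3 / 1000 = 748.6 kN.
Design strength φR_n = 0.75 × 748.6 = 561 kN.

561 kN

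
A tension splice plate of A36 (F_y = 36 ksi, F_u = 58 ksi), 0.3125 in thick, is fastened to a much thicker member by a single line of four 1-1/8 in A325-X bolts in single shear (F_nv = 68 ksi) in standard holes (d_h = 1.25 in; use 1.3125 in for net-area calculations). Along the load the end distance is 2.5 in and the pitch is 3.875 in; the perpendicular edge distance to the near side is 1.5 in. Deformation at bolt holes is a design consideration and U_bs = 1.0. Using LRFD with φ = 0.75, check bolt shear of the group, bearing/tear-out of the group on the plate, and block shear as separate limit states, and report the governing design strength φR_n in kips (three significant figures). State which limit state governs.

83 kips (block shear governs)

Bolt shear: A_b = π·1.125²/4 = 0.994 in²; R_n = 68 × 0.994 × 4 × 1 = 270.4 kips → 0.75 × 270.4 = 203 kips.
Bearing: edge l_c = 1.875, r_n = 40.78 kips; interior l_c = 2.625, r_n = 48.94 kips; R_n = 40.78 + 3·48.94 = 187.6 kips → 141 kips.
Block shear: A_gv = 4.414, A_nv = 2.979, A_nt = 0.2637 in²; R_n = min(0.6F_uA_nv, 0.6F_yA_gv) + U_bs·F_u·A_nt = 110.6 kips → 83 kips.
Block shear governs: 83 kips.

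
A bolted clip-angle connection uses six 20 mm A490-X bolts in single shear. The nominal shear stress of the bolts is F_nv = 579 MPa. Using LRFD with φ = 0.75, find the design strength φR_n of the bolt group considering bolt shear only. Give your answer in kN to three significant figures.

819 kN

A_b = π × 20² / 4 = 314.2 mm².
R_n = F_nv · A_b · n · n_s = 579 × 314.2 × 6 × 1 / 1000 = 1091 kN.
Design strength φR_n = 0.75 × 1091 = 819 kN.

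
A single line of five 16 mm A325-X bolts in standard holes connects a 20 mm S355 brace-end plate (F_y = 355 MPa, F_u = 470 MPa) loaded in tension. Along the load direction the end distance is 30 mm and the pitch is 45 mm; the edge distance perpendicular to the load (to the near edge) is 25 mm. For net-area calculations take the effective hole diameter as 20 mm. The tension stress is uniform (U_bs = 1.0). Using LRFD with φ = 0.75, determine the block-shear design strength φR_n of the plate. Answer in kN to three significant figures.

Shear plane L_v = 30 + 4·45 = 210 mm; A_gv = 210 × 20 = 4200 mm².
A_nv = (210 − 4.5·20) × 20 = 2400 mm².
A_nt = (25 − 0.5·20) × 20 = 300 mm².
0.6 F_u A_nv = 676.8 kN; 0.6 F_y A_gv = 894.6 kN → shear rupture governs the shear term.
R_n = 676.8 + 1.0 × 470 × 300 / 1000 = 817.8 kN.
Design strength φR_n = 0.75 × 817.8 = 613 kN.

613 kN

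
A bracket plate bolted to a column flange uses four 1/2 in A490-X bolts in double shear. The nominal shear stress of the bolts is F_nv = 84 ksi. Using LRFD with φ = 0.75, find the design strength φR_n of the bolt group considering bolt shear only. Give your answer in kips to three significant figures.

A_b = π × 0.5² / 4 = 0.1963 in².
R_n = F_nv · A_b · n · n_s = 84 × 0.1963 × 4 × 2 = 131.9 kips.
Design strength φR_n = 0.75 × 131.9 = 99 kips.

99 kips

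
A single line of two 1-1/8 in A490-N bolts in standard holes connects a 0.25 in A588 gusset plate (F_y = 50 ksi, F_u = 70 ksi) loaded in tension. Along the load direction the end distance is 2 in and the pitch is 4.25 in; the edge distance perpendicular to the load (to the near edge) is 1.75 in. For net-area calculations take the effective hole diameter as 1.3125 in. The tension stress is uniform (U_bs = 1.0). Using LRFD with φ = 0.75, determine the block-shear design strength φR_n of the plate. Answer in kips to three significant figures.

Shear plane L_v = 2 + 1·4.25 = 6.25 in; A_gv = 6.25 × 0.25 = 1.562 in².
A_nv = (6.25 − 1.5·1.3125) × 0.25 = 1.07 in².
A_nt = (1.75 − 0.5·1.3125) × 0.25 = 0.2734 in².
0.6 F_u A_nv = 44.95 kips; 0.6 F_y A_gv = 46.88 kips → shear rupture governs the shear term.
R_n = 44.95 + 1.0 × 70 × 0.2734 = 64.09 kips.
Design strength φR_n = 0.75 × 64.09 = 48.1 kips.

48.1 kips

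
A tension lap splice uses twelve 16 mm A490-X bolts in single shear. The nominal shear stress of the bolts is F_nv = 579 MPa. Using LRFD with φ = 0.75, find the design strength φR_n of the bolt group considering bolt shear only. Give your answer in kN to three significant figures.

A_b = π × 16² / 4 = 201.1 mm².
R_n = F_nv · A_b · n · n_s = 579 × 201.1 × 12 × 1 / 1000 = 1397 kN.
Design strength φR_n = 0.75 × 1397 = 1050 kN.

1050 kN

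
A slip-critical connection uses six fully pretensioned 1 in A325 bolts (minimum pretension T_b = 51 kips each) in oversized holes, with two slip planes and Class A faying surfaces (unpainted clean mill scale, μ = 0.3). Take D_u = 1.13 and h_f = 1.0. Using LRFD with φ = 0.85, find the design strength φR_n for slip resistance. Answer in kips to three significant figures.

R_n = μ · D_u · h_f · T_b · n_s · n_b = 0.3 × 1.13 × 1.0 × 51 × 2 × 6 = 207.5 kips.
Design strength φR_n = 0.85 × 207.5 = 176 kips.

176 kips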